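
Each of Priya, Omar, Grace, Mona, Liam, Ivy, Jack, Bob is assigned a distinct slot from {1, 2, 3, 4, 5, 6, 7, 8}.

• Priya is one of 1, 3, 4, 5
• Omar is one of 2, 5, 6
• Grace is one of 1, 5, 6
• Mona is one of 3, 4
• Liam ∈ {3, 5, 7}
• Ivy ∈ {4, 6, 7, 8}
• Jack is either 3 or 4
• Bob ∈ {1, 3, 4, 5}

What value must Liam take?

Among the 8 variables, 2 fits only Omar (and all 8 values in {1, 2, 3, 4, 5, 6, 7, 8} must be used), so Omar = 2.
Among the 7 still-open variables, 8 fits only Ivy (and all 7 values in {1, 3, 4, 5, 6, 7, 8} must be used), so Ivy = 8.
Among the 6 still-open variables, 6 fits only Grace (and all 6 values in {1, 3, 4, 5, 6, 7} must be used), so Grace = 6.
The 5 still-open variables together cover exactly {1, 3, 4, 5, 7} — 5 values for 5 variables — and 7 appears only in Liam's list, so Liam = 7.

7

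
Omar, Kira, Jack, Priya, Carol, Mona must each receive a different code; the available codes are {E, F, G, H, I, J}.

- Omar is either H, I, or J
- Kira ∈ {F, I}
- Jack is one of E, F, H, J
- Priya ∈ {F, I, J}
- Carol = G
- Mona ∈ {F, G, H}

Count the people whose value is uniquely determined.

Carol must be G (only option left). Eliminate G elsewhere: Mona.
Among the 5 still-open variables, E fits only Jack (and all 5 values in {E, F, H, I, J} must be used), so Jack = E.
Determined: Jack=E, Carol=G. The other people each still have more than one consistent value. That makes 2.

2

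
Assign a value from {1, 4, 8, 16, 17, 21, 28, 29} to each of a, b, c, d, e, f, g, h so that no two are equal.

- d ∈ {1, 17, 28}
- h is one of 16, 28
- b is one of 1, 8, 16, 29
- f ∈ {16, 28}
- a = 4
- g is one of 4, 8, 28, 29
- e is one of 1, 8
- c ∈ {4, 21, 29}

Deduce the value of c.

a's domain is down to {4}, so a = 4. Remove 4 from c, g.
Among the 7 still-open variables, 17 fits only d (and all 7 values in {1, 8, 16, 17, 21, 28, 29} must be used), so d = 17.
Among the 6 still-open variables, 21 fits only c (and all 6 values in {1, 8, 16, 21, 28, 29} must be used), so c = 21.

21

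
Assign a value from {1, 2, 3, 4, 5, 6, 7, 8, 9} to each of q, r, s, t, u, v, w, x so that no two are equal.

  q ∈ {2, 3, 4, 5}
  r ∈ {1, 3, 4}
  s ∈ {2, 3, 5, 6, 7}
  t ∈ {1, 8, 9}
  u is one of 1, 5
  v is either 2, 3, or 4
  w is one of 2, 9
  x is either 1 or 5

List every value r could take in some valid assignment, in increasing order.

The 2 variables u and x are confined to {1, 5}, which locks those values in; drop them from q, r, s, t.
The 3 variables q, r, v are confined to {2, 3, 4}, which locks those values in; drop them from s, w.
That leaves w = 9. Eliminate 9 elsewhere: t.
t has just one choice, so t = 8.
No further eliminations apply; r can still be any of 3, 4.

3, 4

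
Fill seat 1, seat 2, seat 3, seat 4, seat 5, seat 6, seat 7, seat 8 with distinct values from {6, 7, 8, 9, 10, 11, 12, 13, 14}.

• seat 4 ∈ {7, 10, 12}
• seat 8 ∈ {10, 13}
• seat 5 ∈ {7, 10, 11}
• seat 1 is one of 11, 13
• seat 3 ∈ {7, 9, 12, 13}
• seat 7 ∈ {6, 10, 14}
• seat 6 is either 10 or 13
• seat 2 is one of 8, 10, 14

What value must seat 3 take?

9

The 2 variables seat 6 and seat 8 are confined to {10, 13}, which locks those values in; drop them from seat 1, seat 2, seat 3, seat 4, seat 5, seat 7.
That leaves seat 1 = 11. Strike 11 from seat 5.
seat 5's domain is down to {7}, so seat 5 = 7. Remove 7 from seat 3, seat 4.
seat 4 has just one choice, so seat 4 = 12. Eliminate 12 elsewhere: seat 3.
So seat 3 = 9.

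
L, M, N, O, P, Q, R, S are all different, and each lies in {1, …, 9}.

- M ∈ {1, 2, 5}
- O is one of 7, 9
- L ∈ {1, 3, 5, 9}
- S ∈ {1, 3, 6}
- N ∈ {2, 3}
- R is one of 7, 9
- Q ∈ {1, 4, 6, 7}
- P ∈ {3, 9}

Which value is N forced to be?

2

Among the 8 variables, 4 fits only Q (and all 8 values in {1, 2, 3, 4, 5, 6, 7, 9} must be used), so Q = 4.
Among the 7 still-open variables, 6 fits only S (and all 7 values in {1, 2, 3, 5, 6, 7, 9} must be used), so S = 6.
O and R share exactly the 2 values {7, 9}; by pigeonhole those values go to them, so strike 7, 9 from L, P.
P must be 3 (only option left). So L, N can't be 3.
So N = 2.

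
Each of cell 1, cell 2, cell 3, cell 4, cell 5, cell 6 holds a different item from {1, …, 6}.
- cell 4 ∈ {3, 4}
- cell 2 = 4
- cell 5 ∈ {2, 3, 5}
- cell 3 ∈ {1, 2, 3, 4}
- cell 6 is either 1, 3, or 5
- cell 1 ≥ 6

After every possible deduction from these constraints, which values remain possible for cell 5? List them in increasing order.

2, 5

cell 1 must be 6 (only option left).
cell 2's domain is down to {4}, so cell 2 = 4. Remove 4 from cell 3, cell 4.
cell 4's domain is down to {3}, so cell 4 = 3. So cell 3, cell 5, cell 6 can't be 3.
No further eliminations apply; cell 5 can still be any of 2, 5.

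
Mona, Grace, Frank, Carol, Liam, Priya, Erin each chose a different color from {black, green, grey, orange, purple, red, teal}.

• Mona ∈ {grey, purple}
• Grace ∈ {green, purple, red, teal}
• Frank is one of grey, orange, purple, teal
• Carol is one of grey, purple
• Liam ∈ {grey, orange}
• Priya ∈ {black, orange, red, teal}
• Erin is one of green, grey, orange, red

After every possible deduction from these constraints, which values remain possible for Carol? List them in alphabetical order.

The 7 variables draw from only 7 values {black, green, grey, orange, purple, red, teal}, so each is used; only Priya can be black, hence Priya = black.
The 2 variables Mona and Carol are confined to {grey, purple}, which locks those values in; drop them from Grace, Frank, Liam, Erin.
Liam's domain is down to {orange}, so Liam = orange. Eliminate orange elsewhere: Frank, Erin.
Frank must be teal (only option left). Eliminate teal elsewhere: Grace.
No further eliminations apply; Carol can still be any of grey, purple.

grey, purple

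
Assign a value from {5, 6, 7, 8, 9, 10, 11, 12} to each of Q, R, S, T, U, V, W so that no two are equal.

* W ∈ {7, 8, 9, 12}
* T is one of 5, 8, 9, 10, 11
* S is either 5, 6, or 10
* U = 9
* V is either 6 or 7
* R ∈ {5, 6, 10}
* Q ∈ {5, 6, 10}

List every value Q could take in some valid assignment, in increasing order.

U has just one choice, so U = 9. Remove 9 from T, W.
Q, R, S between them cover only {5, 6, 10} — a naked triple. Remove those values from T, V.
That leaves V = 7. Strike 7 from W.
No further eliminations apply; Q can still be any of 5, 6, 10.

5, 6, 10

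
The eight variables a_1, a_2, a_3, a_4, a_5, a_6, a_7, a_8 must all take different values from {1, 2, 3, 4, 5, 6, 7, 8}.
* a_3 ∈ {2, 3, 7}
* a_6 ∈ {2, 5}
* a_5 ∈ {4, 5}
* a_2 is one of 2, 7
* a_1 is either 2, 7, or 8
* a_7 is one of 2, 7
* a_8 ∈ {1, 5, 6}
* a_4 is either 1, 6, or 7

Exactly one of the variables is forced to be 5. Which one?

a_6

Among the 8 variables, 3 fits only a_3 (and all 8 values in {1, 2, 3, 4, 5, 6, 7, 8} must be used), so a_3 = 3.
Among the 7 still-open variables, 4 fits only a_5 (and all 7 values in {1, 2, 4, 5, 6, 7, 8} must be used), so a_5 = 4.
Among the 6 still-open variables, 8 fits only a_1 (and all 6 values in {1, 2, 5, 6, 7, 8} must be used), so a_1 = 8.
a_2 and a_7 between them cover only {2, 7} — a naked pair. Remove those values from a_4, a_6.
So 5 goes to a_6.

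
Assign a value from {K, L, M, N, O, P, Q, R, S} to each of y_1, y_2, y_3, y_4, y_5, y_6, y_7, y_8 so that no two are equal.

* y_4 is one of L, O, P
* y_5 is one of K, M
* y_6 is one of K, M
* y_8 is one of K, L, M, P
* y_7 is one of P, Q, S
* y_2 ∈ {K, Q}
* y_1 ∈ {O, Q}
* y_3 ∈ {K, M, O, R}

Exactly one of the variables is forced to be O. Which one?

y_1

Among the 8 variables, R fits only y_3 (and all 8 values in {K, L, M, O, P, Q, R, S} must be used), so y_3 = R.
Among the 7 still-open variables, S fits only y_7 (and all 7 values in {K, L, M, O, P, Q, S} must be used), so y_7 = S.
y_5 and y_6 share exactly the 2 values {K, M}; by pigeonhole those values go to them, so strike K, M from y_2, y_8.
That leaves y_2 = Q. Strike Q from y_1.
So O goes to y_1.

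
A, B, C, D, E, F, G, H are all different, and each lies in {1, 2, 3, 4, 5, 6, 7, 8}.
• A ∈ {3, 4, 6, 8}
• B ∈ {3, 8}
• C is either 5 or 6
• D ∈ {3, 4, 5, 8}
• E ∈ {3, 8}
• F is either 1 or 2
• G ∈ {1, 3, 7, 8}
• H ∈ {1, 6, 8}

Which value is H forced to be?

1

Among the 8 variables, 2 fits only F (and all 8 values in {1, 2, 3, 4, 5, 6, 7, 8} must be used), so F = 2.
The 7 still-open variables draw from only 7 values {1, 3, 4, 5, 6, 7, 8}, so each is used; only G can be 7, hence G = 7.
The 6 still-open variables draw from only 6 values {1, 3, 4, 5, 6, 8}, so each is used; only H can be 1, hence H = 1.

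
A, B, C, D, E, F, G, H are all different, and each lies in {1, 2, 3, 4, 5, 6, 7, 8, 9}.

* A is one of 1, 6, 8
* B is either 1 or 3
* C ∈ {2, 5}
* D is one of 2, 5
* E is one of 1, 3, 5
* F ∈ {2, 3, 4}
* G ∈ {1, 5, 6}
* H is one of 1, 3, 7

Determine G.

The 8 variables draw from only 8 values {1, 2, 3, 4, 5, 6, 7, 8}, so each is used; only F can be 4, hence F = 4.
The 7 still-open variables together cover exactly {1, 2, 3, 5, 6, 7, 8} — 7 values for 7 variables — and 7 appears only in H's list, so H = 7.
The 6 still-open variables together cover exactly {1, 2, 3, 5, 6, 8} — 6 values for 6 variables — and 8 appears only in A's list, so A = 8.
The 5 still-open variables together cover exactly {1, 2, 3, 5, 6} — 5 values for 5 variables — and 6 appears only in G's list, so G = 6.

6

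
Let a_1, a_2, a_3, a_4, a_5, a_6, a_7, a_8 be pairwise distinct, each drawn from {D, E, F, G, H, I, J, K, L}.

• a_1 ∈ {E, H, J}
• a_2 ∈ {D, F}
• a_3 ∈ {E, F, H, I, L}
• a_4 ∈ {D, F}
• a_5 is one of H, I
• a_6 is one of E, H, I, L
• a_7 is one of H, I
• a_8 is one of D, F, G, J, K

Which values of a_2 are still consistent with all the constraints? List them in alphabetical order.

D, F

a_2 and a_4 share exactly the 2 values {D, F}; by pigeonhole those values go to them, so strike D, F from a_3, a_8.
a_5 and a_7 between them cover only {H, I} — a naked pair. Remove those values from a_1, a_3, a_6.
a_3 and a_6 share exactly the 2 values {E, L}; by pigeonhole those values go to them, so strike E, L from a_1.
a_1's domain is down to {J}, so a_1 = J. Remove J from a_8.
No further eliminations apply; a_2 can still be any of D, F.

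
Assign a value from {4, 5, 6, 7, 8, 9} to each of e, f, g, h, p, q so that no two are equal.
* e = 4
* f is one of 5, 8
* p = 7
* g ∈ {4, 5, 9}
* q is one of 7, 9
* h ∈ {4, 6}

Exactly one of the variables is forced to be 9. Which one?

q

e's domain is down to {4}, so e = 4. Strike 4 from g, h.
h's domain is down to {6}, so h = 6.
p must be 7 (only option left). Remove 7 from q.
So 9 goes to q.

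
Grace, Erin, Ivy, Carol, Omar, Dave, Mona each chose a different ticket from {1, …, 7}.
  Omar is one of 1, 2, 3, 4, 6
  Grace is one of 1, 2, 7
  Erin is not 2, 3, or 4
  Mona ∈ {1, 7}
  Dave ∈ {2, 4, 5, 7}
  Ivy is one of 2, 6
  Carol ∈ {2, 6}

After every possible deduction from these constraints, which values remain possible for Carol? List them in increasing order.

Among the 7 variables, 3 fits only Omar (and all 7 values in {1, 2, 3, 4, 5, 6, 7} must be used), so Omar = 3.
The 6 still-open variables draw from only 6 values {1, 2, 4, 5, 6, 7}, so each is used; only Dave can be 4, hence Dave = 4.
Among the 5 still-open variables, 5 fits only Erin (and all 5 values in {1, 2, 5, 6, 7} must be used), so Erin = 5.
The 2 variables Ivy and Carol are confined to {2, 6}, which locks those values in; drop them from Grace.
No further eliminations apply; Carol can still be any of 2, 6.

2, 6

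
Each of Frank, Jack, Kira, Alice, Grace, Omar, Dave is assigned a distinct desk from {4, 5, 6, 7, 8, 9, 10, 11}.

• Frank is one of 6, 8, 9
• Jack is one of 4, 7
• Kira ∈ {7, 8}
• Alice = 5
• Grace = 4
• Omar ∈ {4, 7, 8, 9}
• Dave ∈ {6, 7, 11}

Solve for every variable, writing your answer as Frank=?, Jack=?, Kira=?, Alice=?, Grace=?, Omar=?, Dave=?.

Frank=6, Jack=7, Kira=8, Alice=5, Grace=4, Omar=9, Dave=11

Alice must be 5 (only option left).
Grace has just one choice, so Grace = 4. Remove 4 from Jack, Omar.
Jack must be 7 (only option left). Strike 7 from Kira, Omar, Dave.
Kira's domain is down to {8}, so Kira = 8. Eliminate 8 elsewhere: Frank, Omar.
Omar has just one choice, so Omar = 9. Strike 9 from Frank.
Frank has just one choice, so Frank = 6. Remove 6 from Dave.
Dave must be 11 (only option left).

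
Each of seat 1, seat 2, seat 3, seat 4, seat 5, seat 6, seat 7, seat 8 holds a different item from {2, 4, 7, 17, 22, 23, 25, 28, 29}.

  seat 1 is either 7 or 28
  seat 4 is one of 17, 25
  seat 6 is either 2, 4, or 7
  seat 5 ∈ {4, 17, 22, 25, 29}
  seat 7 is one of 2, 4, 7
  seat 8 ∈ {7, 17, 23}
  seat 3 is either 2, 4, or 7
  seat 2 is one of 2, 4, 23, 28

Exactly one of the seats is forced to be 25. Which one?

seat 3, seat 6, seat 7 share exactly the 3 values {2, 4, 7}; by pigeonhole those values go to them, so strike 2, 4, 7 from seat 1, seat 2, seat 5, seat 8.
That leaves seat 1 = 28. Remove 28 from seat 2.
seat 2's domain is down to {23}, so seat 2 = 23. Eliminate 23 elsewhere: seat 8.
seat 8's domain is down to {17}, so seat 8 = 17. Eliminate 17 elsewhere: seat 4, seat 5.
So 25 goes to seat 4.

seat 4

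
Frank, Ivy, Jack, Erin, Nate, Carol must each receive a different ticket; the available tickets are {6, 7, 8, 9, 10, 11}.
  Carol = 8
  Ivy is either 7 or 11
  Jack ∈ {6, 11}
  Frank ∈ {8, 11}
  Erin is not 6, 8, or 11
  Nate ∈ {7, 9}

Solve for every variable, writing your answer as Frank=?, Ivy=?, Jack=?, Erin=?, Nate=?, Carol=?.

Frank=11, Ivy=7, Jack=6, Erin=10, Nate=9, Carol=8

Carol's domain is down to {8}, so Carol = 8. Eliminate 8 elsewhere: Frank.
Frank's domain is down to {11}, so Frank = 11. So Ivy, Jack can't be 11.
Ivy's domain is down to {7}, so Ivy = 7. So Erin, Nate can't be 7.
Jack's domain is down to {6}, so Jack = 6.
That leaves Nate = 9. So Erin can't be 9.
Erin's domain is down to {10}, so Erin = 10.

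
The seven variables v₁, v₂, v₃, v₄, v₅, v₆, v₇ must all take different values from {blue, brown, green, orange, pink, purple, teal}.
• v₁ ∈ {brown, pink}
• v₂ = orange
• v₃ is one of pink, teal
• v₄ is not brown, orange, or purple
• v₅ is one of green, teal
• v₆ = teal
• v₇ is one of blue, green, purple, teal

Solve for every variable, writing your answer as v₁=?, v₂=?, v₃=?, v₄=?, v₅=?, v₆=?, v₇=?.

v₂'s domain is down to {orange}, so v₂ = orange.
v₆ must be teal (only option left). Remove teal from v₃, v₄, v₅, v₇.
v₃ must be pink (only option left). Strike pink from v₁, v₄.
That leaves v₅ = green. So v₄, v₇ can't be green.
That leaves v₁ = brown.
v₄ has just one choice, so v₄ = blue. Eliminate blue elsewhere: v₇.
v₇ must be purple (only option left).

v₁=brown, v₂=orange, v₃=pink, v₄=blue, v₅=green, v₆=teal, v₇=purple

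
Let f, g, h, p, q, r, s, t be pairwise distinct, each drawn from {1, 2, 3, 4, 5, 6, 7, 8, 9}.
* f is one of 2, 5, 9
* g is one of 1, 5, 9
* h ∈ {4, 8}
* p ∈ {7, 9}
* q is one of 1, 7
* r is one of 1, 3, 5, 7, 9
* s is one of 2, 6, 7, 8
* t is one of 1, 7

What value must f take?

2

q and t share exactly the 2 values {1, 7}; by pigeonhole those values go to them, so strike 1, 7 from g, p, r, s.
p has just one choice, so p = 9. Strike 9 from f, g, r.
g has just one choice, so g = 5. Remove 5 from f, r.
So f = 2.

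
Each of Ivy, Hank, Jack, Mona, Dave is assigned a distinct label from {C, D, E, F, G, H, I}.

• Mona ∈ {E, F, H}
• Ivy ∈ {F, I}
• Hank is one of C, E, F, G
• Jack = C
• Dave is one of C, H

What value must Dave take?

H

Jack must be C (only option left). Remove C from Hank, Dave.
So Dave = H.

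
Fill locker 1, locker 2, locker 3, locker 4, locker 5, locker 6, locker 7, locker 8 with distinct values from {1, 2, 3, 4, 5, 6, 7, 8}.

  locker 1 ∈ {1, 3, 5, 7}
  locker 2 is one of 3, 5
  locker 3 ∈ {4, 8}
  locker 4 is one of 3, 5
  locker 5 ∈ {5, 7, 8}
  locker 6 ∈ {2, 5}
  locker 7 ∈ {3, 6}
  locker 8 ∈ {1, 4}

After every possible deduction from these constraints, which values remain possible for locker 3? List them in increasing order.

The 8 variables draw from only 8 values {1, 2, 3, 4, 5, 6, 7, 8}, so each is used; only locker 6 can be 2, hence locker 6 = 2.
The 7 still-open variables draw from only 7 values {1, 3, 4, 5, 6, 7, 8}, so each is used; only locker 7 can be 6, hence locker 7 = 6.
locker 2 and locker 4 between them cover only {3, 5} — a naked pair. Remove those values from locker 1, locker 5.
No further eliminations apply; locker 3 can still be any of 4, 8.

4, 8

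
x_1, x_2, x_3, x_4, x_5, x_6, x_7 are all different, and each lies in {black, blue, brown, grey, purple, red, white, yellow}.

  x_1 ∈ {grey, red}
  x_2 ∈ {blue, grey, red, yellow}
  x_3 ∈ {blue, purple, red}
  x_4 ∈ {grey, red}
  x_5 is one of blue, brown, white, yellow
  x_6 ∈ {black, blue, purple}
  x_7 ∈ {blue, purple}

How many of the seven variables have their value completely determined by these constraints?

x_1 and x_4 share exactly the 2 values {grey, red}; by pigeonhole those values go to them, so strike grey, red from x_2, x_3.
x_3 and x_7 share exactly the 2 values {blue, purple}; by pigeonhole those values go to them, so strike blue, purple from x_2, x_5, x_6.
That leaves x_2 = yellow. Remove yellow from x_5.
x_6 must be black (only option left).
Determined: x_2=yellow, x_6=black. The other variables each still have more than one consistent value. That makes 2.

2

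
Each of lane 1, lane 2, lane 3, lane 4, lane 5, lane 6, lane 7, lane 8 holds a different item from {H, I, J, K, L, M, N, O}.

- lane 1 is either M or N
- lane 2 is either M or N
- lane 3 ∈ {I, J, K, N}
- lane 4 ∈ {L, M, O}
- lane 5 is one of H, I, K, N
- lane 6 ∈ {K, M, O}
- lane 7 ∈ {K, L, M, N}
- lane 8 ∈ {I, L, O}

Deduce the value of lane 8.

The 8 variables draw from only 8 values {H, I, J, K, L, M, N, O}, so each is used; only lane 5 can be H, hence lane 5 = H.
Among the 7 still-open variables, J fits only lane 3 (and all 7 values in {I, J, K, L, M, N, O} must be used), so lane 3 = J.
Among the 6 still-open variables, I fits only lane 8 (and all 6 values in {I, K, L, M, N, O} must be used), so lane 8 = I.

I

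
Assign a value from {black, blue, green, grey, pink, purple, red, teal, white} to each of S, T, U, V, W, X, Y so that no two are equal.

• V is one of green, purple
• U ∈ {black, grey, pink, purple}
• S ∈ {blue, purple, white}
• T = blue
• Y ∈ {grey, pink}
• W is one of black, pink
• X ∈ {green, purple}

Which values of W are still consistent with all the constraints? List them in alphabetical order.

T's domain is down to {blue}, so T = blue. So S can't be blue.
The 6 still-open variables together cover exactly {black, green, grey, pink, purple, white} — 6 values for 6 variables — and white appears only in S's list, so S = white.
V and X between them cover only {green, purple} — a naked pair. Remove those values from U.
No further eliminations apply; W can still be any of black, pink.

black, pink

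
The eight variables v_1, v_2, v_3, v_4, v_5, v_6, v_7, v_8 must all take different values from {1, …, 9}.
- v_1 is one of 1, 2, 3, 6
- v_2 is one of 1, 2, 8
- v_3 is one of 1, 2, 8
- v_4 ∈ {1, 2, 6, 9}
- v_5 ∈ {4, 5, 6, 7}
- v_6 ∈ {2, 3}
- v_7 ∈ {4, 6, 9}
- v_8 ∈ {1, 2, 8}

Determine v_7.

The 3 variables v_2, v_3, v_8 are confined to {1, 2, 8}, which locks those values in; drop them from v_1, v_4, v_6.
That leaves v_6 = 3. So v_1 can't be 3.
v_1 has just one choice, so v_1 = 6. So v_4, v_5, v_7 can't be 6.
That leaves v_4 = 9. Strike 9 from v_7.
So v_7 = 4.

4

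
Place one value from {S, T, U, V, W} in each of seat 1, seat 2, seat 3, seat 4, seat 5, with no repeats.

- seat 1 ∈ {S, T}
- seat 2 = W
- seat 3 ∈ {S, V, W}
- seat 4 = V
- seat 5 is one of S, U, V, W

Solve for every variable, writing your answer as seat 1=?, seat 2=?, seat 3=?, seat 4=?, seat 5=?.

seat 2's domain is down to {W}, so seat 2 = W. Strike W from seat 3, seat 5.
seat 4's domain is down to {V}, so seat 4 = V. Strike V from seat 3, seat 5.
That leaves seat 3 = S. So seat 1, seat 5 can't be S.
seat 5 has just one choice, so seat 5 = U.
seat 1 has just one choice, so seat 1 = T.

seat 1=T, seat 2=W, seat 3=S, seat 4=V, seat 5=U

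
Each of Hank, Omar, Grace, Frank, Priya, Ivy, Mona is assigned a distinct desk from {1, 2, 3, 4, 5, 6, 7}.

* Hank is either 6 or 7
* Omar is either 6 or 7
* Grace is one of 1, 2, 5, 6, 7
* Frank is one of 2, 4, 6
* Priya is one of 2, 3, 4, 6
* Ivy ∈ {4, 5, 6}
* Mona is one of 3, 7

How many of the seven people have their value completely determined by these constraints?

Among the 7 variables, 1 fits only Grace (and all 7 values in {1, 2, 3, 4, 5, 6, 7} must be used), so Grace = 1.
The 6 still-open variables draw from only 6 values {2, 3, 4, 5, 6, 7}, so each is used; only Ivy can be 5, hence Ivy = 5.
Hank and Omar between them cover only {6, 7} — a naked pair. Remove those values from Frank, Priya, Mona.
That leaves Mona = 3. Eliminate 3 elsewhere: Priya.
Determined: Grace=1, Ivy=5, Mona=3. The other people each still have more than one consistent value. That makes 3.

3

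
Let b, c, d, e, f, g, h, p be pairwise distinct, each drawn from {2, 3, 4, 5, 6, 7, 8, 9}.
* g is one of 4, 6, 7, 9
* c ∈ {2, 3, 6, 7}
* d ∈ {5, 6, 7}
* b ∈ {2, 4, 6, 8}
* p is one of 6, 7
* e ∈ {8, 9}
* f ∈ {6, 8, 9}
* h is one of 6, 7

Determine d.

5

The 8 variables together cover exactly {2, 3, 4, 5, 6, 7, 8, 9} — 8 values for 8 variables — and 3 appears only in c's list, so c = 3.
Among the 7 still-open variables, 2 fits only b (and all 7 values in {2, 4, 5, 6, 7, 8, 9} must be used), so b = 2.
Among the 6 still-open variables, 4 fits only g (and all 6 values in {4, 5, 6, 7, 8, 9} must be used), so g = 4.
The 5 still-open variables together cover exactly {5, 6, 7, 8, 9} — 5 values for 5 variables — and 5 appears only in d's list, so d = 5.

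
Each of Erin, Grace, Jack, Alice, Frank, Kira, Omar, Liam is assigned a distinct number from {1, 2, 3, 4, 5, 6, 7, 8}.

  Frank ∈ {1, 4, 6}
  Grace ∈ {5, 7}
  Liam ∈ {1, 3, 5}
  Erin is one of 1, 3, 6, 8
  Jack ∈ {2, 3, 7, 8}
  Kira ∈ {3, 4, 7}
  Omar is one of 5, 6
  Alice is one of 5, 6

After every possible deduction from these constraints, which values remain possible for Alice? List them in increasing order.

The 8 variables draw from only 8 values {1, 2, 3, 4, 5, 6, 7, 8}, so each is used; only Jack can be 2, hence Jack = 2.
Among the 7 still-open variables, 8 fits only Erin (and all 7 values in {1, 3, 4, 5, 6, 7, 8} must be used), so Erin = 8.
The 2 variables Alice and Omar are confined to {5, 6}, which locks those values in; drop them from Grace, Frank, Liam.
Grace's domain is down to {7}, so Grace = 7. So Kira can't be 7.
No further eliminations apply; Alice can still be any of 5, 6.

5, 6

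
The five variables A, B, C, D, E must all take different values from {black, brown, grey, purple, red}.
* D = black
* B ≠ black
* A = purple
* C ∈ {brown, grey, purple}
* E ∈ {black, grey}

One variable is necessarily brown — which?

A must be purple (only option left). Remove purple from B, C.
That leaves D = black. Remove black from E.
E's domain is down to {grey}, so E = grey. Eliminate grey elsewhere: B, C.
So brown goes to C.

C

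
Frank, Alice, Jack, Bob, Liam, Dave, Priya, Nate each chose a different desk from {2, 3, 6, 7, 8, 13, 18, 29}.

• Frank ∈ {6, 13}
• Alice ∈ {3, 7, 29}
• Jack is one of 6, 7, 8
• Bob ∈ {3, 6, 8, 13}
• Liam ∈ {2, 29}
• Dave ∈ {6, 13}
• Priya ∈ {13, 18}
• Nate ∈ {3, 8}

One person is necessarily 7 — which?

Jack

The 8 variables draw from only 8 values {2, 3, 6, 7, 8, 13, 18, 29}, so each is used; only Liam can be 2, hence Liam = 2.
The 7 still-open variables draw from only 7 values {3, 6, 7, 8, 13, 18, 29}, so each is used; only Priya can be 18, hence Priya = 18.
Among the 6 still-open variables, 29 fits only Alice (and all 6 values in {3, 6, 7, 8, 13, 29} must be used), so Alice = 29.
The 5 still-open variables draw from only 5 values {3, 6, 7, 8, 13}, so each is used; only Jack can be 7, hence Jack = 7.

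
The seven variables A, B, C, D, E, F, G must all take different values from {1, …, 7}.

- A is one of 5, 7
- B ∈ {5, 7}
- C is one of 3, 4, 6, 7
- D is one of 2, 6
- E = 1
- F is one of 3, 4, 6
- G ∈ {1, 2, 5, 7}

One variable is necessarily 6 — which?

D

E's domain is down to {1}, so E = 1. So G can't be 1.
A and B share exactly the 2 values {5, 7}; by pigeonhole those values go to them, so strike 5, 7 from C, G.
That leaves G = 2. Strike 2 from D.
So 6 goes to D.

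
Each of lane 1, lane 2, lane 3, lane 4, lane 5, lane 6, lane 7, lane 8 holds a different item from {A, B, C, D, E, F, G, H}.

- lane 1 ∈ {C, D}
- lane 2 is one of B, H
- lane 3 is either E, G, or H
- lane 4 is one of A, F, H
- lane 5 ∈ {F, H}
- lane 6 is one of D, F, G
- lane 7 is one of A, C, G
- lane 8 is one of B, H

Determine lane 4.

The 8 variables together cover exactly {A, B, C, D, E, F, G, H} — 8 values for 8 variables — and E appears only in lane 3's list, so lane 3 = E.
lane 2 and lane 8 between them cover only {B, H} — a naked pair. Remove those values from lane 4, lane 5.
lane 5 has just one choice, so lane 5 = F. So lane 4, lane 6 can't be F.
So lane 4 = A.

A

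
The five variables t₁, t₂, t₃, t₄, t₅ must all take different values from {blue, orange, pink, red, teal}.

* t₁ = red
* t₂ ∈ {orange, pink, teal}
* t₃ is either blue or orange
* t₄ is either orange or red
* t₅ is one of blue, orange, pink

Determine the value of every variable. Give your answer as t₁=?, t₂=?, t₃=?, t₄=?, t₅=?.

t₁ must be red (only option left). So t₄ can't be red.
t₄ must be orange (only option left). Eliminate orange elsewhere: t₂, t₃, t₅.
That leaves t₃ = blue. Eliminate blue elsewhere: t₅.
t₅'s domain is down to {pink}, so t₅ = pink. So t₂ can't be pink.
t₂ must be teal (only option left).

t₁=red, t₂=teal, t₃=blue, t₄=orange, t₅=pink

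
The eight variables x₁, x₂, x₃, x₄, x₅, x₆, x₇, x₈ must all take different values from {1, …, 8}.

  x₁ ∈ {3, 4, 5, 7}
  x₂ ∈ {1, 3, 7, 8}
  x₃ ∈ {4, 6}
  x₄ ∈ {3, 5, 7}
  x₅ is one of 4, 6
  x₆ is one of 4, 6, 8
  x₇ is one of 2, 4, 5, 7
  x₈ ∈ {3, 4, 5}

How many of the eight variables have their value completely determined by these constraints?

Among the 8 variables, 1 fits only x₂ (and all 8 values in {1, 2, 3, 4, 5, 6, 7, 8} must be used), so x₂ = 1.
The 7 still-open variables together cover exactly {2, 3, 4, 5, 6, 7, 8} — 7 values for 7 variables — and 2 appears only in x₇'s list, so x₇ = 2.
The 6 still-open variables draw from only 6 values {3, 4, 5, 6, 7, 8}, so each is used; only x₆ can be 8, hence x₆ = 8.
x₃ and x₅ between them cover only {4, 6} — a naked pair. Remove those values from x₁, x₈.
Determined: x₂=1, x₆=8, x₇=2. The other variables each still have more than one consistent value. That makes 3.

3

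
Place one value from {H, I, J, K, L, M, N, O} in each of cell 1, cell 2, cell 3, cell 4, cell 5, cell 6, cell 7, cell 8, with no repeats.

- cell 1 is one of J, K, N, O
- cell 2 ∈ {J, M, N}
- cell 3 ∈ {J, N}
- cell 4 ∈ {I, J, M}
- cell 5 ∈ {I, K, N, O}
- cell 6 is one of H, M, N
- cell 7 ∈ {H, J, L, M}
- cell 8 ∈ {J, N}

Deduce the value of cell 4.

The 8 variables draw from only 8 values {H, I, J, K, L, M, N, O}, so each is used; only cell 7 can be L, hence cell 7 = L.
The 7 still-open variables together cover exactly {H, I, J, K, M, N, O} — 7 values for 7 variables — and H appears only in cell 6's list, so cell 6 = H.
cell 3 and cell 8 between them cover only {J, N} — a naked pair. Remove those values from cell 1, cell 2, cell 4, cell 5.
cell 2 must be M (only option left). Eliminate M elsewhere: cell 4.
So cell 4 = I.

I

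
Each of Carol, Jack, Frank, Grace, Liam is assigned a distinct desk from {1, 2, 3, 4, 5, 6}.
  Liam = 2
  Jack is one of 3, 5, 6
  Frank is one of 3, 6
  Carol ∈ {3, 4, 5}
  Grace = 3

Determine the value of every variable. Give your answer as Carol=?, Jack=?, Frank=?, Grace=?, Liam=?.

Grace has just one choice, so Grace = 3. Strike 3 from Carol, Jack, Frank.
Liam has just one choice, so Liam = 2.
Frank must be 6 (only option left). Eliminate 6 elsewhere: Jack.
That leaves Jack = 5. Eliminate 5 elsewhere: Carol.
Carol must be 4 (only option left).

Carol=4, Jack=5, Frank=6, Grace=3, Liam=2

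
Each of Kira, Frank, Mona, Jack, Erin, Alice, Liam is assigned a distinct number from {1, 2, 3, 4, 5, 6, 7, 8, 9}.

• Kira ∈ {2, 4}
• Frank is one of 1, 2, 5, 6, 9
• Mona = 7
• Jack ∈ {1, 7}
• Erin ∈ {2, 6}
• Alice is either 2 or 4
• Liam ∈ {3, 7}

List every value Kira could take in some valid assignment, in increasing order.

2, 4

Mona has just one choice, so Mona = 7. Strike 7 from Jack, Liam.
Jack must be 1 (only option left). Strike 1 from Frank.
Liam must be 3 (only option left).
The 2 variables Kira and Alice are confined to {2, 4}, which locks those values in; drop them from Frank, Erin.
That leaves Erin = 6. Remove 6 from Frank.
No further eliminations apply; Kira can still be any of 2, 4.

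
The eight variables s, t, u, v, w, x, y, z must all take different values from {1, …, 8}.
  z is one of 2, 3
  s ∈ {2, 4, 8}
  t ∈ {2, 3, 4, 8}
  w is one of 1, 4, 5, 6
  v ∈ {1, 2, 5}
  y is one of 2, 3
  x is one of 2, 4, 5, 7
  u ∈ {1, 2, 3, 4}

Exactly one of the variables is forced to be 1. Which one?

Among the 8 variables, 6 fits only w (and all 8 values in {1, 2, 3, 4, 5, 6, 7, 8} must be used), so w = 6.
The 7 still-open variables draw from only 7 values {1, 2, 3, 4, 5, 7, 8}, so each is used; only x can be 7, hence x = 7.
The 6 still-open variables draw from only 6 values {1, 2, 3, 4, 5, 8}, so each is used; only v can be 5, hence v = 5.
Among the 5 still-open variables, 1 fits only u (and all 5 values in {1, 2, 3, 4, 8} must be used), so u = 1.

u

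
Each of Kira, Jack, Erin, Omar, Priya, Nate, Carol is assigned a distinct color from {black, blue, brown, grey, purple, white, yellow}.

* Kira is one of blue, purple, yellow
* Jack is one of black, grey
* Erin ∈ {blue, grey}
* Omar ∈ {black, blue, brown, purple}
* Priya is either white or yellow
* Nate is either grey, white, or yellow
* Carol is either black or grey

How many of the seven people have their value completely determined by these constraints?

3

The 7 variables together cover exactly {black, blue, brown, grey, purple, white, yellow} — 7 values for 7 variables — and brown appears only in Omar's list, so Omar = brown.
The 6 still-open variables together cover exactly {black, blue, grey, purple, white, yellow} — 6 values for 6 variables — and purple appears only in Kira's list, so Kira = purple.
The 5 still-open variables together cover exactly {black, blue, grey, white, yellow} — 5 values for 5 variables — and blue appears only in Erin's list, so Erin = blue.
The 2 variables Jack and Carol are confined to {black, grey}, which locks those values in; drop them from Nate.
Determined: Kira=purple, Erin=blue, Omar=brown. The other people each still have more than one consistent value. That makes 3.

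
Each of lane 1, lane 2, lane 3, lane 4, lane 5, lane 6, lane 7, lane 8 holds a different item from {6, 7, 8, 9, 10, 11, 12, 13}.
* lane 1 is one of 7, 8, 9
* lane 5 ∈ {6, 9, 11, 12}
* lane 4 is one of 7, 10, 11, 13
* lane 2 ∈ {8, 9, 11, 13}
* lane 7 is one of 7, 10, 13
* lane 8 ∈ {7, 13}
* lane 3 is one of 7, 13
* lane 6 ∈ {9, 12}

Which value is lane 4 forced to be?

11

The 8 variables draw from only 8 values {6, 7, 8, 9, 10, 11, 12, 13}, so each is used; only lane 5 can be 6, hence lane 5 = 6.
The 7 still-open variables together cover exactly {7, 8, 9, 10, 11, 12, 13} — 7 values for 7 variables — and 12 appears only in lane 6's list, so lane 6 = 12.
lane 3 and lane 8 share exactly the 2 values {7, 13}; by pigeonhole those values go to them, so strike 7, 13 from lane 1, lane 2, lane 4, lane 7.
lane 7 has just one choice, so lane 7 = 10. Remove 10 from lane 4.
So lane 4 = 11.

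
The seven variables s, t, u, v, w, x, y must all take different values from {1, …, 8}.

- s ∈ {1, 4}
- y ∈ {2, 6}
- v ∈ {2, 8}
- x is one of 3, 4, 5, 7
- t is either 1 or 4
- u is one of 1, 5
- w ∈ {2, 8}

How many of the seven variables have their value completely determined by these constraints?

2

s and t between them cover only {1, 4} — a naked pair. Remove those values from u, x.
u must be 5 (only option left). Eliminate 5 elsewhere: x.
The 2 variables v and w are confined to {2, 8}, which locks those values in; drop them from y.
y must be 6 (only option left).
Determined: u=5, y=6. The other variables each still have more than one consistent value. That makes 2.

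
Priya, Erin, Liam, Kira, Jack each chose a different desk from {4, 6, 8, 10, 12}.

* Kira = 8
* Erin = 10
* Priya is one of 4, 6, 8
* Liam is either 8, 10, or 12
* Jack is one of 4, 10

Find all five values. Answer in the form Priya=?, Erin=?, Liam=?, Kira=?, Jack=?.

Priya=6, Erin=10, Liam=12, Kira=8, Jack=4

Erin's domain is down to {10}, so Erin = 10. So Liam, Jack can't be 10.
Kira's domain is down to {8}, so Kira = 8. Strike 8 from Priya, Liam.
That leaves Jack = 4. Remove 4 from Priya.
Priya's domain is down to {6}, so Priya = 6.
Liam has just one choice, so Liam = 12.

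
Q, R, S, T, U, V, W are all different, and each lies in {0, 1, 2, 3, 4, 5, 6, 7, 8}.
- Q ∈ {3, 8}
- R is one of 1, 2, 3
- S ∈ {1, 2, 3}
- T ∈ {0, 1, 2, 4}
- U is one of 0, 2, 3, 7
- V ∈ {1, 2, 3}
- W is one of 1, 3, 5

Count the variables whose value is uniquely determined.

The 3 variables R, S, V are confined to {1, 2, 3}, which locks those values in; drop them from Q, T, U, W.
Q's domain is down to {8}, so Q = 8.
W must be 5 (only option left).
Determined: Q=8, W=5. The other variables each still have more than one consistent value. That makes 2.

2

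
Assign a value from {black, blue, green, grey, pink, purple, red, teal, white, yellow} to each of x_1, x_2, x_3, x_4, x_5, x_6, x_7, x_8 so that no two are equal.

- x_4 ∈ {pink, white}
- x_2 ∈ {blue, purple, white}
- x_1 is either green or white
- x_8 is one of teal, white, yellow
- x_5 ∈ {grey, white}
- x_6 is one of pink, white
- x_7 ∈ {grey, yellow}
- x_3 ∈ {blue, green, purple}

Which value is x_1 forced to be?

green

The 8 variables together cover exactly {blue, green, grey, pink, purple, teal, white, yellow} — 8 values for 8 variables — and teal appears only in x_8's list, so x_8 = teal.
The 7 still-open variables together cover exactly {blue, green, grey, pink, purple, white, yellow} — 7 values for 7 variables — and yellow appears only in x_7's list, so x_7 = yellow.
The 6 still-open variables together cover exactly {blue, green, grey, pink, purple, white} — 6 values for 6 variables — and grey appears only in x_5's list, so x_5 = grey.
The 2 variables x_4 and x_6 are confined to {pink, white}, which locks those values in; drop them from x_1, x_2.
So x_1 = green.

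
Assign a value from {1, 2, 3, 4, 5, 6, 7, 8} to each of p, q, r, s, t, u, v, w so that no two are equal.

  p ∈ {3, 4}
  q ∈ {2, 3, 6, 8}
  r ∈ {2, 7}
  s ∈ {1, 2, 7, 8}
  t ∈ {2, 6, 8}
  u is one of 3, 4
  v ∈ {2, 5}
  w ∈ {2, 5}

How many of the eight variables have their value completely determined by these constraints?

2

Among the 8 variables, 1 fits only s (and all 8 values in {1, 2, 3, 4, 5, 6, 7, 8} must be used), so s = 1.
Among the 7 still-open variables, 7 fits only r (and all 7 values in {2, 3, 4, 5, 6, 7, 8} must be used), so r = 7.
p and u share exactly the 2 values {3, 4}; by pigeonhole those values go to them, so strike 3, 4 from q.
v and w between them cover only {2, 5} — a naked pair. Remove those values from q, t.
Determined: r=7, s=1. The other variables each still have more than one consistent value. That makes 2.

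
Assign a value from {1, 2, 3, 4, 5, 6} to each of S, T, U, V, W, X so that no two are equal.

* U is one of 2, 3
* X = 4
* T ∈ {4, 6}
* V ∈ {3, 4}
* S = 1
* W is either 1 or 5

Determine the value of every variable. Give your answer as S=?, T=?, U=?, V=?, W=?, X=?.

S=1, T=6, U=2, V=3, W=5, X=4

S must be 1 (only option left). Remove 1 from W.
W must be 5 (only option left).
X must be 4 (only option left). So T, V can't be 4.
T must be 6 (only option left).
V has just one choice, so V = 3. Eliminate 3 elsewhere: U.
That leaves U = 2.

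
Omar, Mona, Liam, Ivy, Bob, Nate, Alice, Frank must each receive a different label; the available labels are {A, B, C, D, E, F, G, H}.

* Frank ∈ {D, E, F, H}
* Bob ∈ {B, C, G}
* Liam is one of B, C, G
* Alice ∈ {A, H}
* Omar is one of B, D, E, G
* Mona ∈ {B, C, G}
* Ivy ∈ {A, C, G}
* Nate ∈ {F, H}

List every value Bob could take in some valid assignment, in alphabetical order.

Mona, Liam, Bob between them cover only {B, C, G} — a naked triple. Remove those values from Omar, Ivy.
Ivy must be A (only option left). Eliminate A elsewhere: Alice.
Alice must be H (only option left). Strike H from Nate, Frank.
Nate's domain is down to {F}, so Nate = F. Strike F from Frank.
No further eliminations apply; Bob can still be any of B, C, G.

B, C, G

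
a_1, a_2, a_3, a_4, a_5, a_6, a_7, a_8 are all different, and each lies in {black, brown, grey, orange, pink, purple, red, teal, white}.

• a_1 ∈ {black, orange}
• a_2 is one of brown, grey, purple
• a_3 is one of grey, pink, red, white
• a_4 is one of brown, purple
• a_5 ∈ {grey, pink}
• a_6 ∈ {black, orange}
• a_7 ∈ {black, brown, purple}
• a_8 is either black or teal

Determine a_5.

a_1 and a_6 between them cover only {black, orange} — a naked pair. Remove those values from a_7, a_8.
a_8's domain is down to {teal}, so a_8 = teal.
The 2 variables a_4 and a_7 are confined to {brown, purple}, which locks those values in; drop them from a_2.
a_2 has just one choice, so a_2 = grey. Eliminate grey elsewhere: a_3, a_5.
So a_5 = pink.

pink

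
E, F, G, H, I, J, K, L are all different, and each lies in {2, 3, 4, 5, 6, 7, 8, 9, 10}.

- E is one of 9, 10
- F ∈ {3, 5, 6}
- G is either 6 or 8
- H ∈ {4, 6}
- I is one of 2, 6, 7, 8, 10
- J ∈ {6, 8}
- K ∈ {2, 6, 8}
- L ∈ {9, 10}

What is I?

7

The 2 variables E and L are confined to {9, 10}, which locks those values in; drop them from I.
G and J share exactly the 2 values {6, 8}; by pigeonhole those values go to them, so strike 6, 8 from F, H, I, K.
That leaves H = 4.
K must be 2 (only option left). So I can't be 2.
So I = 7.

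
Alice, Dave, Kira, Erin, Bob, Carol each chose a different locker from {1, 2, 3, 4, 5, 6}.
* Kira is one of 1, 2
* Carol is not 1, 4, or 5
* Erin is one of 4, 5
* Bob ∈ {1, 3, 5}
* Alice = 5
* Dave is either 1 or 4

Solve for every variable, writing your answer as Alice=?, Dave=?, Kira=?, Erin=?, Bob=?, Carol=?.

Alice=5, Dave=1, Kira=2, Erin=4, Bob=3, Carol=6

Alice's domain is down to {5}, so Alice = 5. Eliminate 5 elsewhere: Erin, Bob.
Erin's domain is down to {4}, so Erin = 4. Eliminate 4 elsewhere: Dave.
Dave must be 1 (only option left). Eliminate 1 elsewhere: Kira, Bob.
Kira's domain is down to {2}, so Kira = 2. Remove 2 from Carol.
Bob has just one choice, so Bob = 3. Remove 3 from Carol.
Carol has just one choice, so Carol = 6.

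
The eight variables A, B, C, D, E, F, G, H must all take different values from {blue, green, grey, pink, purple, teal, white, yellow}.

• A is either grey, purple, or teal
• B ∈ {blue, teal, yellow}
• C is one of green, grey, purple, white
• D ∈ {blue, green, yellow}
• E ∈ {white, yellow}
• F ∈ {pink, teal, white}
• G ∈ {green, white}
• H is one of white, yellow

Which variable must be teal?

B

The 8 variables draw from only 8 values {blue, green, grey, pink, purple, teal, white, yellow}, so each is used; only F can be pink, hence F = pink.
E and H between them cover only {white, yellow} — a naked pair. Remove those values from B, C, D, G.
G must be green (only option left). Remove green from C, D.
That leaves D = blue. Remove blue from B.
So teal goes to B.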